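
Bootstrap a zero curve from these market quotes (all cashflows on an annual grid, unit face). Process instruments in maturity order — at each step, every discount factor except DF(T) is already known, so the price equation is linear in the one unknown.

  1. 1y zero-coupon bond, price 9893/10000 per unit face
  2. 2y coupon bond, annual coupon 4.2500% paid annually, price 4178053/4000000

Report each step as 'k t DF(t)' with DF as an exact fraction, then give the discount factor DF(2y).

step 1 [1y] zero: DF = P = 9893/10000 ≈ 0.989300
step 2 [2y] bond c/1=17/400: DF=(4178053/4000000 − 17/400·(0.989300))/(1+17/400) = 601/625 ≈ 0.961600

1 1 9893/10000
2 2 601/625
DF(2y) = 601/625 ≈ 0.961600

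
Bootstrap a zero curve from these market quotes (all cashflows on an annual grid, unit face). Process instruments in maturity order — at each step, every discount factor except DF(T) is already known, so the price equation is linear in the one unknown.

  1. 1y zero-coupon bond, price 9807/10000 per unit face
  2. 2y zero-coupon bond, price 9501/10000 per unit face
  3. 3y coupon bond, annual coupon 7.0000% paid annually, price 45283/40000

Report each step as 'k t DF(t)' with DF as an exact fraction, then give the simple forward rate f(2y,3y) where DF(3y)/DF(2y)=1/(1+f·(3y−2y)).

step 1 [1y] zero: DF = P = 9807/10000 ≈ 0.980700
step 2 [2y] zero: DF = P = 9501/10000 ≈ 0.950100
step 3 [3y] bond c/1=7/100: DF=(45283/40000 − 7/100·(0.980700+0.950100))/(1+7/100) = 9317/10000 ≈ 0.931700

1 1 9807/10000
2 2 9501/10000
3 3 9317/10000
f(2y,3y) = ((9501/10000)/(9317/10000) − 1)/(1) = 184/9317 ≈ 1.9749%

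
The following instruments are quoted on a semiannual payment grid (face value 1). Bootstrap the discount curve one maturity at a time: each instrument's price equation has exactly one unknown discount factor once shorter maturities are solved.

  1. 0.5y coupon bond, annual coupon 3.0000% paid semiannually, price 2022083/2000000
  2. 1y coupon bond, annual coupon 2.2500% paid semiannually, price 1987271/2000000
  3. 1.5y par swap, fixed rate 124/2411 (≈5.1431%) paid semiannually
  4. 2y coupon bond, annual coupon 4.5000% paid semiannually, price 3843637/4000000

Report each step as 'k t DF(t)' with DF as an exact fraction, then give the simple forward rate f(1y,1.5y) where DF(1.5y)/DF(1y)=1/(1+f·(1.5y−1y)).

step 1 [0.5y] bond c/2=3/200: DF=(2022083/2000000 − 3/200·(0))/(1+3/200) = 9961/10000 ≈ 0.996100
step 2 [1y] bond c/2=9/800: DF=(1987271/2000000 − 9/800·(0.996100))/(1+9/800) = 1943/2000 ≈ 0.971500
step 3 [1.5y] swap r/2=62/2411: DF=(1 − 62/2411·(0.996100+0.971500))/(1+62/2411) = 1157/1250 ≈ 0.925600
step 4 [2y] bond c/2=9/400: DF=(3843637/4000000 − 9/400·(0.996100+0.971500+0.925600))/(1+9/400) = 8761/10000 ≈ 0.876100

1 1/2 9961/10000
2 1 1943/2000
3 3/2 1157/1250
4 2 8761/10000
f(1y,1.5y) = ((1943/2000)/(1157/1250) − 1)/(1/2) = 459/4628 ≈ 9.9179%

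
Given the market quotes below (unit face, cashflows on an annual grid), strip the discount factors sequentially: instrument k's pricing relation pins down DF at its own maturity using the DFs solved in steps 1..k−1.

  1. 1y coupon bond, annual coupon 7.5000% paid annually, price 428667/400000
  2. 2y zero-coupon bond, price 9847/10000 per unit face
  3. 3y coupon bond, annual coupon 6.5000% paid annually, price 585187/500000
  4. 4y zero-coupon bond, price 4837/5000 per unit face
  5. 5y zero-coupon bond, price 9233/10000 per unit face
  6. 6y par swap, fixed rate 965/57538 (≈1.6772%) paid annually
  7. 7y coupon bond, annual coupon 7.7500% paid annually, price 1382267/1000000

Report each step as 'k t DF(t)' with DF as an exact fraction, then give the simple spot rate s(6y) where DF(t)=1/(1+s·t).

1 1 9969/10000
2 2 9847/10000
3 3 489/500
4 4 4837/5000
5 5 9233/10000
6 6 1807/2000
7 7 869/1000
s(6y) = (1/(1807/2000) − 1)/(6) = 193/10842 ≈ 1.7801%

step 1 [1y] bond c/1=3/40: DF=(428667/400000 − 3/40·(0))/(1+3/40) = 9969/10000 ≈ 0.996900
step 2 [2y] zero: DF = P = 9847/10000 ≈ 0.984700
step 3 [3y] bond c/1=13/200: DF=(585187/500000 − 13/200·(0.996900+0.984700))/(1+13/200) = 489/500 ≈ 0.978000
step 4 [4y] zero: DF = P = 4837/5000 ≈ 0.967400
step 5 [5y] zero: DF = P = 9233/10000 ≈ 0.923300
step 6 [6y] swap r/1=965/57538: DF=(1 − 965/57538·(0.996900+0.984700+0.978000+0.967400+0.923300))/(1+965/57538) = 1807/2000 ≈ 0.903500
step 7 [7y] bond c/1=31/400: DF=(1382267/1000000 − 31/400·(0.996900+0.984700+0.978000+0.967400+0.923300+0.903500))/(1+31/400) = 869/1000 ≈ 0.869000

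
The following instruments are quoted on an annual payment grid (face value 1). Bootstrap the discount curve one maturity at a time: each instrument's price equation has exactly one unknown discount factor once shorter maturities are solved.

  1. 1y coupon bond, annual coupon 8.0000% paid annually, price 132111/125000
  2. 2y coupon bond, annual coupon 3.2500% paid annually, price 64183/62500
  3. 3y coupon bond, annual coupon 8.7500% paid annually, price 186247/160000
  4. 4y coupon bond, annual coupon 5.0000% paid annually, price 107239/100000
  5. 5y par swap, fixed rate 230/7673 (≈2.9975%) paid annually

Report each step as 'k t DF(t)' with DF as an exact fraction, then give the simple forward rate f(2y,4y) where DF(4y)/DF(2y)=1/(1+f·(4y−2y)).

1 1 4893/5000
2 2 4819/5000
3 3 9141/10000
4 4 8853/10000
5 5 431/500
f(2y,4y) = ((4819/5000)/(8853/10000) − 1)/(2) = 785/17706 ≈ 4.4335%

step 1 [1y] bond c/1=2/25: DF=(132111/125000 − 2/25·(0))/(1+2/25) = 4893/5000 ≈ 0.978600
step 2 [2y] bond c/1=13/400: DF=(64183/62500 − 13/400·(0.978600))/(1+13/400) = 4819/5000 ≈ 0.963800
step 3 [3y] bond c/1=7/80: DF=(186247/160000 − 7/80·(0.978600+0.963800))/(1+7/80) = 9141/10000 ≈ 0.914100
step 4 [4y] bond c/1=1/20: DF=(107239/100000 − 1/20·(0.978600+0.963800+0.914100))/(1+1/20) = 8853/10000 ≈ 0.885300
step 5 [5y] swap r/1=230/7673: DF=(1 − 230/7673·(0.978600+0.963800+0.914100+0.885300))/(1+230/7673) = 431/500 ≈ 0.862000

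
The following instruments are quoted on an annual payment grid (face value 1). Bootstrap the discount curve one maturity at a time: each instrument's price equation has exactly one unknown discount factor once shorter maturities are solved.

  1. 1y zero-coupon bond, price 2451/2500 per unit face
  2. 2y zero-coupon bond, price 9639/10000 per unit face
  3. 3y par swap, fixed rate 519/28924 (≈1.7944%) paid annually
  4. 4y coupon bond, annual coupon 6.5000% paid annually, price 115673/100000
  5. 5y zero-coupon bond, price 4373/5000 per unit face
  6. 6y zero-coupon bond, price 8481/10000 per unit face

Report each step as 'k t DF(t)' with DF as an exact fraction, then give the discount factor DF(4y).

1 1 2451/2500
2 2 9639/10000
3 3 9481/10000
4 4 1137/1250
5 5 4373/5000
6 6 8481/10000
DF(4y) = 1137/1250 ≈ 0.909600

step 1 [1y] zero: DF = P = 2451/2500 ≈ 0.980400
step 2 [2y] zero: DF = P = 9639/10000 ≈ 0.963900
step 3 [3y] swap r/1=519/28924: DF=(1 − 519/28924·(0.980400+0.963900))/(1+519/28924) = 9481/10000 ≈ 0.948100
step 4 [4y] bond c/1=13/200: DF=(115673/100000 − 13/200·(0.980400+0.963900+0.948100))/(1+13/200) = 1137/1250 ≈ 0.909600
step 5 [5y] zero: DF = P = 4373/5000 ≈ 0.874600
step 6 [6y] zero: DF = P = 8481/10000 ≈ 0.848100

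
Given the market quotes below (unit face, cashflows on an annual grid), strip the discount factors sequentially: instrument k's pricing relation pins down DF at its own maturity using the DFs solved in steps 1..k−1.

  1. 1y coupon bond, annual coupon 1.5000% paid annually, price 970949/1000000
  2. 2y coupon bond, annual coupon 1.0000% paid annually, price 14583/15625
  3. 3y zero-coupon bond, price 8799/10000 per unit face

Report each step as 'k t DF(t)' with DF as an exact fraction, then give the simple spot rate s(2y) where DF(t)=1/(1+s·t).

1 1 4783/5000
2 2 4573/5000
3 3 8799/10000
s(2y) = (1/(4573/5000) − 1)/(2) = 427/9146 ≈ 4.6687%

step 1 [1y] bond c/1=3/200: DF=(970949/1000000 − 3/200·(0))/(1+3/200) = 4783/5000 ≈ 0.956600
step 2 [2y] bond c/1=1/100: DF=(14583/15625 − 1/100·(0.956600))/(1+1/100) = 4573/5000 ≈ 0.914600
step 3 [3y] zero: DF = P = 8799/10000 ≈ 0.879900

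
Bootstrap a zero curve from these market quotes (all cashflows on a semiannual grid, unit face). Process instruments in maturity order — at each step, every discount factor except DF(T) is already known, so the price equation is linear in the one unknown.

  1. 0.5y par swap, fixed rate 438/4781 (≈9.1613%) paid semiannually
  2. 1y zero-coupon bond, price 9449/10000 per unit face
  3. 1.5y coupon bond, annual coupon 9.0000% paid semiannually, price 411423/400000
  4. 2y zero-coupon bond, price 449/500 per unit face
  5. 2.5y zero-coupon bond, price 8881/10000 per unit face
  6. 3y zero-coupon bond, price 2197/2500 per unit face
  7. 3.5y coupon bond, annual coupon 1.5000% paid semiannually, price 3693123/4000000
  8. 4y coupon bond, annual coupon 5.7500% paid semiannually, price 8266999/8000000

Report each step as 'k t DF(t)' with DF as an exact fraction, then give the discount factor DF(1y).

1 1/2 4781/5000
2 1 9449/10000
3 3/2 564/625
4 2 449/500
5 5/2 8881/10000
6 3 2197/2500
7 7/2 8757/10000
8 4 517/625
DF(1y) = 9449/10000 ≈ 0.944900

step 1 [0.5y] swap r/2=219/4781: DF=(1 − 219/4781·(0))/(1+219/4781) = 4781/5000 ≈ 0.956200
step 2 [1y] zero: DF = P = 9449/10000 ≈ 0.944900
step 3 [1.5y] bond c/2=9/200: DF=(411423/400000 − 9/200·(0.956200+0.944900))/(1+9/200) = 564/625 ≈ 0.902400
step 4 [2y] zero: DF = P = 449/500 ≈ 0.898000
step 5 [2.5y] zero: DF = P = 8881/10000 ≈ 0.888100
step 6 [3y] zero: DF = P = 2197/2500 ≈ 0.878800
step 7 [3.5y] bond c/2=3/400: DF=(3693123/4000000 − 3/400·(0.956200+0.944900+0.902400+0.898000+0.888100+0.878800))/(1+3/400) = 8757/10000 ≈ 0.875700
step 8 [4y] bond c/2=23/800: DF=(8266999/8000000 − 23/800·(0.956200+0.944900+0.902400+0.898000+0.888100+0.878800+0.875700))/(1+23/800) = 517/625 ≈ 0.827200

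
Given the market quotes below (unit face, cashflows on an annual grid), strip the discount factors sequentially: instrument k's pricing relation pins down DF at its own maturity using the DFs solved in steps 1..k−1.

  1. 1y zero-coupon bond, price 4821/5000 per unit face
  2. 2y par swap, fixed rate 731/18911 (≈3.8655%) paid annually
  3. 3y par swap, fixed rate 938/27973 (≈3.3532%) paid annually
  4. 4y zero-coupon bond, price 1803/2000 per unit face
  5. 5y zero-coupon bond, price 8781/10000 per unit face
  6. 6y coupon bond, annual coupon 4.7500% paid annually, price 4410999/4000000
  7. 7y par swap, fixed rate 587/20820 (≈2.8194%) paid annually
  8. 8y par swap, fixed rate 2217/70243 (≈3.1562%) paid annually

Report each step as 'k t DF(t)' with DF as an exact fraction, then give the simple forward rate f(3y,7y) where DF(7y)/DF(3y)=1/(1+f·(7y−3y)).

1 1 4821/5000
2 2 9269/10000
3 3 4531/5000
4 4 1803/2000
5 5 8781/10000
6 6 2113/2500
7 7 8239/10000
8 8 7783/10000
f(3y,7y) = ((4531/5000)/(8239/10000) − 1)/(4) = 823/32956 ≈ 2.4973%

step 1 [1y] zero: DF = P = 4821/5000 ≈ 0.964200
step 2 [2y] swap r/1=731/18911: DF=(1 − 731/18911·(0.964200))/(1+731/18911) = 9269/10000 ≈ 0.926900
step 3 [3y] swap r/1=938/27973: DF=(1 − 938/27973·(0.964200+0.926900))/(1+938/27973) = 4531/5000 ≈ 0.906200
step 4 [4y] zero: DF = P = 1803/2000 ≈ 0.901500
step 5 [5y] zero: DF = P = 8781/10000 ≈ 0.878100
step 6 [6y] bond c/1=19/400: DF=(4410999/4000000 − 19/400·(0.964200+0.926900+0.906200+0.901500+0.878100))/(1+19/400) = 2113/2500 ≈ 0.845200
step 7 [7y] swap r/1=587/20820: DF=(1 − 587/20820·(0.964200+0.926900+0.906200+0.901500+0.878100+0.845200))/(1+587/20820) = 8239/10000 ≈ 0.823900
step 8 [8y] swap r/1=2217/70243: DF=(1 − 2217/70243·(0.964200+0.926900+0.906200+0.901500+0.878100+0.845200+0.823900))/(1+2217/70243) = 7783/10000 ≈ 0.778300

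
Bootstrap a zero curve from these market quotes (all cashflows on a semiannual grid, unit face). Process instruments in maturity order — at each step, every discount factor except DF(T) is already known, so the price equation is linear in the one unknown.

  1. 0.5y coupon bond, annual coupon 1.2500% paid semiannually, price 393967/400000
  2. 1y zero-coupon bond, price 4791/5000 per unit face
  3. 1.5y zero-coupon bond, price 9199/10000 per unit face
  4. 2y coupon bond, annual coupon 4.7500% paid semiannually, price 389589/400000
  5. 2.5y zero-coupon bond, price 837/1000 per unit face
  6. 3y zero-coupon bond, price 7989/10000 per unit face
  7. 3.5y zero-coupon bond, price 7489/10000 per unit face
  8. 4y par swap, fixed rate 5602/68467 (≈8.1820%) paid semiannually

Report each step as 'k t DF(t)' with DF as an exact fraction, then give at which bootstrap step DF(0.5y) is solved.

step 1 [0.5y] bond c/2=1/160: DF=(393967/400000 − 1/160·(0))/(1+1/160) = 2447/2500 ≈ 0.978800
step 2 [1y] zero: DF = P = 4791/5000 ≈ 0.958200
step 3 [1.5y] zero: DF = P = 9199/10000 ≈ 0.919900
step 4 [2y] bond c/2=19/800: DF=(389589/400000 − 19/800·(0.978800+0.958200+0.919900))/(1+19/800) = 8851/10000 ≈ 0.885100
step 5 [2.5y] zero: DF = P = 837/1000 ≈ 0.837000
step 6 [3y] zero: DF = P = 7989/10000 ≈ 0.798900
step 7 [3.5y] zero: DF = P = 7489/10000 ≈ 0.748900
step 8 [4y] swap r/2=2801/68467: DF=(1 − 2801/68467·(0.978800+0.958200+0.919900+0.885100+0.837000+0.798900+0.748900))/(1+2801/68467) = 7199/10000 ≈ 0.719900

1 1/2 2447/2500
2 1 4791/5000
3 3/2 9199/10000
4 2 8851/10000
5 5/2 837/1000
6 3 7989/10000
7 7/2 7489/10000
8 4 7199/10000
DF(0.5y) is solved at step 1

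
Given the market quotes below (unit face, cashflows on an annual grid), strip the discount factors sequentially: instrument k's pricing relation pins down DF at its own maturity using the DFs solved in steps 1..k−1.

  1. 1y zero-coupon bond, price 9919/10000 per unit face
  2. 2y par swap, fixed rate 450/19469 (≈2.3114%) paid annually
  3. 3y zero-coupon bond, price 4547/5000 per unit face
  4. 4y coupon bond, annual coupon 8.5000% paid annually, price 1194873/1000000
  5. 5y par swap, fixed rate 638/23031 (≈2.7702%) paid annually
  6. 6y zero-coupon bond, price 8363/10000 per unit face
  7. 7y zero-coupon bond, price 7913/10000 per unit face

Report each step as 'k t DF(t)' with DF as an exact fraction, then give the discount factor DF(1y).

step 1 [1y] zero: DF = P = 9919/10000 ≈ 0.991900
step 2 [2y] swap r/1=450/19469: DF=(1 − 450/19469·(0.991900))/(1+450/19469) = 191/200 ≈ 0.955000
step 3 [3y] zero: DF = P = 4547/5000 ≈ 0.909400
step 4 [4y] bond c/1=17/200: DF=(1194873/1000000 − 17/200·(0.991900+0.955000+0.909400))/(1+17/200) = 351/400 ≈ 0.877500
step 5 [5y] swap r/1=638/23031: DF=(1 − 638/23031·(0.991900+0.955000+0.909400+0.877500))/(1+638/23031) = 2181/2500 ≈ 0.872400
step 6 [6y] zero: DF = P = 8363/10000 ≈ 0.836300
step 7 [7y] zero: DF = P = 7913/10000 ≈ 0.791300

1 1 9919/10000
2 2 191/200
3 3 4547/5000
4 4 351/400
5 5 2181/2500
6 6 8363/10000
7 7 7913/10000
DF(1y) = 9919/10000 ≈ 0.991900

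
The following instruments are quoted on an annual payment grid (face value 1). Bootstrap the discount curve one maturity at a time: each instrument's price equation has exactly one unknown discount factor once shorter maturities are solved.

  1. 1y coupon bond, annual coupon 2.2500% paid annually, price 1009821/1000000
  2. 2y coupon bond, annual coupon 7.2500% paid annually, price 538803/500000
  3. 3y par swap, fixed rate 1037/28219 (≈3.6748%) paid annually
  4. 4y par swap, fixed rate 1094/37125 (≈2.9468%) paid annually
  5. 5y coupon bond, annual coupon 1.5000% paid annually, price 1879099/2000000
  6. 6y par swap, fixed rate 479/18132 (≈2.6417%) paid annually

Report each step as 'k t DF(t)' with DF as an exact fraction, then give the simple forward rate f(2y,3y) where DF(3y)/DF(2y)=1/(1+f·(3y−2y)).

1 1 2469/2500
2 2 469/500
3 3 8963/10000
4 4 4453/5000
5 5 2177/2500
6 6 8563/10000
f(2y,3y) = ((469/500)/(8963/10000) − 1)/(1) = 417/8963 ≈ 4.6525%

step 1 [1y] bond c/1=9/400: DF=(1009821/1000000 − 9/400·(0))/(1+9/400) = 2469/2500 ≈ 0.987600
step 2 [2y] bond c/1=29/400: DF=(538803/500000 − 29/400·(0.987600))/(1+29/400) = 469/500 ≈ 0.938000
step 3 [3y] swap r/1=1037/28219: DF=(1 − 1037/28219·(0.987600+0.938000))/(1+1037/28219) = 8963/10000 ≈ 0.896300
step 4 [4y] swap r/1=1094/37125: DF=(1 − 1094/37125·(0.987600+0.938000+0.896300))/(1+1094/37125) = 4453/5000 ≈ 0.890600
step 5 [5y] bond c/1=3/200: DF=(1879099/2000000 − 3/200·(0.987600+0.938000+0.896300+0.890600))/(1+3/200) = 2177/2500 ≈ 0.870800
step 6 [6y] swap r/1=479/18132: DF=(1 − 479/18132·(0.987600+0.938000+0.896300+0.890600+0.870800))/(1+479/18132) = 8563/10000 ≈ 0.856300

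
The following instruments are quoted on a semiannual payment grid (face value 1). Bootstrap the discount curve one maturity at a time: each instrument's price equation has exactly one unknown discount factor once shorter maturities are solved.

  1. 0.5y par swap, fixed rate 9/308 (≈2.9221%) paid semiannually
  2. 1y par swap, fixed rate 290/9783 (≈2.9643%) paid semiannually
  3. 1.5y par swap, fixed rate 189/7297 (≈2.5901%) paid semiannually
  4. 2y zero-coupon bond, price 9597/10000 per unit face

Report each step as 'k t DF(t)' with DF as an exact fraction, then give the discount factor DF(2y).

step 1 [0.5y] swap r/2=9/616: DF=(1 − 9/616·(0))/(1+9/616) = 616/625 ≈ 0.985600
step 2 [1y] swap r/2=145/9783: DF=(1 − 145/9783·(0.985600))/(1+145/9783) = 971/1000 ≈ 0.971000
step 3 [1.5y] swap r/2=189/14594: DF=(1 − 189/14594·(0.985600+0.971000))/(1+189/14594) = 4811/5000 ≈ 0.962200
step 4 [2y] zero: DF = P = 9597/10000 ≈ 0.959700

1 1/2 616/625
2 1 971/1000
3 3/2 4811/5000
4 2 9597/10000
DF(2y) = 9597/10000 ≈ 0.959700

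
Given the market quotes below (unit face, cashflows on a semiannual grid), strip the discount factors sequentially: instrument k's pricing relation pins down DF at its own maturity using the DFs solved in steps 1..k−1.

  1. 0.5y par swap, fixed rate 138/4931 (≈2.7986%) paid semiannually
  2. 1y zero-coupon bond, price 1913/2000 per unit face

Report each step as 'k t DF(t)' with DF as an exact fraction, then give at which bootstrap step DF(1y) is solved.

step 1 [0.5y] swap r/2=69/4931: DF=(1 − 69/4931·(0))/(1+69/4931) = 4931/5000 ≈ 0.986200
step 2 [1y] zero: DF = P = 1913/2000 ≈ 0.956500

1 1/2 4931/5000
2 1 1913/2000
DF(1y) is solved at step 2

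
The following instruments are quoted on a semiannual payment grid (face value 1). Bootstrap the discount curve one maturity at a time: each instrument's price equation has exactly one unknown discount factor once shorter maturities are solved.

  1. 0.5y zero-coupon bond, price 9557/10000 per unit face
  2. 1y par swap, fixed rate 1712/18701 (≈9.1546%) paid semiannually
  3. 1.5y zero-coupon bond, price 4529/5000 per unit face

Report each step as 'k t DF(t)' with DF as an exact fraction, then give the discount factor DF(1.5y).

1 1/2 9557/10000
2 1 1143/1250
3 3/2 4529/5000
DF(1.5y) = 4529/5000 ≈ 0.905800

step 1 [0.5y] zero: DF = P = 9557/10000 ≈ 0.955700
step 2 [1y] swap r/2=856/18701: DF=(1 − 856/18701·(0.955700))/(1+856/18701) = 1143/1250 ≈ 0.914400
step 3 [1.5y] zero: DF = P = 4529/5000 ≈ 0.905800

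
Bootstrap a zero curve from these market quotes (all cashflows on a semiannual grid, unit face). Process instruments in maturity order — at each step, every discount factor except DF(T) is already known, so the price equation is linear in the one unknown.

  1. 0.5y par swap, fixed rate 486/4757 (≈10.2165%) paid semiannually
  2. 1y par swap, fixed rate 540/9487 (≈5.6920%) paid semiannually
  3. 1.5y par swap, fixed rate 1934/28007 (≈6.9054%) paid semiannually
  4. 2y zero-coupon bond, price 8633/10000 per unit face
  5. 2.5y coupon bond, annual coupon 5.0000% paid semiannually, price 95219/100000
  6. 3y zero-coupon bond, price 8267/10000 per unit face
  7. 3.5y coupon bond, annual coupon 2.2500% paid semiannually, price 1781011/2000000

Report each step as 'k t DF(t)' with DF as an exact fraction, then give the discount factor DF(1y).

1 1/2 4757/5000
2 1 473/500
3 3/2 9033/10000
4 2 8633/10000
5 5/2 2099/2500
6 3 8267/10000
7 7/2 8213/10000
DF(1y) = 473/500 ≈ 0.946000

step 1 [0.5y] swap r/2=243/4757: DF=(1 − 243/4757·(0))/(1+243/4757) = 4757/5000 ≈ 0.951400
step 2 [1y] swap r/2=270/9487: DF=(1 − 270/9487·(0.951400))/(1+270/9487) = 473/500 ≈ 0.946000
step 3 [1.5y] swap r/2=967/28007: DF=(1 − 967/28007·(0.951400+0.946000))/(1+967/28007) = 9033/10000 ≈ 0.903300
step 4 [2y] zero: DF = P = 8633/10000 ≈ 0.863300
step 5 [2.5y] bond c/2=1/40: DF=(95219/100000 − 1/40·(0.951400+0.946000+0.903300+0.863300))/(1+1/40) = 2099/2500 ≈ 0.839600
step 6 [3y] zero: DF = P = 8267/10000 ≈ 0.826700
step 7 [3.5y] bond c/2=9/800: DF=(1781011/2000000 − 9/800·(0.951400+0.946000+0.903300+0.863300+0.839600+0.826700))/(1+9/800) = 8213/10000 ≈ 0.821300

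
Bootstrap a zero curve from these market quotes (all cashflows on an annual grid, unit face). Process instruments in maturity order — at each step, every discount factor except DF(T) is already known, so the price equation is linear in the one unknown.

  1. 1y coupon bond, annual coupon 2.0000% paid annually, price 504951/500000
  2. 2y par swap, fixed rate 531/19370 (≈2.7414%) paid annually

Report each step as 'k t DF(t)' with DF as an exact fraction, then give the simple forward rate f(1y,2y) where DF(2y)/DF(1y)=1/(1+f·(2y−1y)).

step 1 [1y] bond c/1=1/50: DF=(504951/500000 − 1/50·(0))/(1+1/50) = 9901/10000 ≈ 0.990100
step 2 [2y] swap r/1=531/19370: DF=(1 − 531/19370·(0.990100))/(1+531/19370) = 9469/10000 ≈ 0.946900

1 1 9901/10000
2 2 9469/10000
f(1y,2y) = ((9901/10000)/(9469/10000) − 1)/(1) = 432/9469 ≈ 4.5623%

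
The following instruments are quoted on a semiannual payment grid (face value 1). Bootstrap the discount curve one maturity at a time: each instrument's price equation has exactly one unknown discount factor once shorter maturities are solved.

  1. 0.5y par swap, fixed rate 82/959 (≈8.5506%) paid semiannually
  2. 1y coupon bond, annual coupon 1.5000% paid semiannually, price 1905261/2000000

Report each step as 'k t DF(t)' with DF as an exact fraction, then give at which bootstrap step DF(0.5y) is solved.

step 1 [0.5y] swap r/2=41/959: DF=(1 − 41/959·(0))/(1+41/959) = 959/1000 ≈ 0.959000
step 2 [1y] bond c/2=3/400: DF=(1905261/2000000 − 3/400·(0.959000))/(1+3/400) = 1173/1250 ≈ 0.938400

1 1/2 959/1000
2 1 1173/1250
DF(0.5y) is solved at step 1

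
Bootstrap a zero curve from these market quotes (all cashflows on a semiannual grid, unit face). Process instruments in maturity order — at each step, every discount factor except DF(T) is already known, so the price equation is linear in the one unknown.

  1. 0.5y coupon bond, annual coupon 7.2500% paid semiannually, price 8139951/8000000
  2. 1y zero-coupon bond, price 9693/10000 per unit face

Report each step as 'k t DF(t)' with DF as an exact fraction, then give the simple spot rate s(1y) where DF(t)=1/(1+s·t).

1 1/2 9819/10000
2 1 9693/10000
s(1y) = (1/(9693/10000) − 1)/(1) = 307/9693 ≈ 3.1672%

step 1 [0.5y] bond c/2=29/800: DF=(8139951/8000000 − 29/800·(0))/(1+29/800) = 9819/10000 ≈ 0.981900
step 2 [1y] zero: DF = P = 9693/10000 ≈ 0.969300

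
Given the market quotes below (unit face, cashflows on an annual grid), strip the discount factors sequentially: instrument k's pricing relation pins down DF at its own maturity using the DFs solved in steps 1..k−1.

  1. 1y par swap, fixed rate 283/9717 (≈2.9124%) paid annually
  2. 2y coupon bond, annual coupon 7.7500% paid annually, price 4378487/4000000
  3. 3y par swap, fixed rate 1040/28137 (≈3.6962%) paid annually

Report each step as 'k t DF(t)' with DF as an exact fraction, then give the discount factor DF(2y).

1 1 9717/10000
2 2 473/500
3 3 112/125
DF(2y) = 473/500 ≈ 0.946000

step 1 [1y] swap r/1=283/9717: DF=(1 − 283/9717·(0))/(1+283/9717) = 9717/10000 ≈ 0.971700
step 2 [2y] bond c/1=31/400: DF=(4378487/4000000 − 31/400·(0.971700))/(1+31/400) = 473/500 ≈ 0.946000
step 3 [3y] swap r/1=1040/28137: DF=(1 − 1040/28137·(0.971700+0.946000))/(1+1040/28137) = 112/125 ≈ 0.896000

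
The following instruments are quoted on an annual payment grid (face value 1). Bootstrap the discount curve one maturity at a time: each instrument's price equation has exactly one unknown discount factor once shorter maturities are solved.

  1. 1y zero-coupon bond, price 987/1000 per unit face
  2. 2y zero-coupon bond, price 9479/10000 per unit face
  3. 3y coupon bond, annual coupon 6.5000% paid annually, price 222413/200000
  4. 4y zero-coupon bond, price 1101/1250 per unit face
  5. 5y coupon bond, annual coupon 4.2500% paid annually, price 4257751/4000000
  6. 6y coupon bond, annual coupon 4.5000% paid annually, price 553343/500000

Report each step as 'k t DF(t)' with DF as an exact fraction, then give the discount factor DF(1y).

1 1 987/1000
2 2 9479/10000
3 3 9261/10000
4 4 1101/1250
5 5 1737/2000
6 6 1721/2000
DF(1y) = 987/1000 ≈ 0.987000

step 1 [1y] zero: DF = P = 987/1000 ≈ 0.987000
step 2 [2y] zero: DF = P = 9479/10000 ≈ 0.947900
step 3 [3y] bond c/1=13/200: DF=(222413/200000 − 13/200·(0.987000+0.947900))/(1+13/200) = 9261/10000 ≈ 0.926100
step 4 [4y] zero: DF = P = 1101/1250 ≈ 0.880800
step 5 [5y] bond c/1=17/400: DF=(4257751/4000000 − 17/400·(0.987000+0.947900+0.926100+0.880800))/(1+17/400) = 1737/2000 ≈ 0.868500
step 6 [6y] bond c/1=9/200: DF=(553343/500000 − 9/200·(0.987000+0.947900+0.926100+0.880800+0.868500))/(1+9/200) = 1721/2000 ≈ 0.860500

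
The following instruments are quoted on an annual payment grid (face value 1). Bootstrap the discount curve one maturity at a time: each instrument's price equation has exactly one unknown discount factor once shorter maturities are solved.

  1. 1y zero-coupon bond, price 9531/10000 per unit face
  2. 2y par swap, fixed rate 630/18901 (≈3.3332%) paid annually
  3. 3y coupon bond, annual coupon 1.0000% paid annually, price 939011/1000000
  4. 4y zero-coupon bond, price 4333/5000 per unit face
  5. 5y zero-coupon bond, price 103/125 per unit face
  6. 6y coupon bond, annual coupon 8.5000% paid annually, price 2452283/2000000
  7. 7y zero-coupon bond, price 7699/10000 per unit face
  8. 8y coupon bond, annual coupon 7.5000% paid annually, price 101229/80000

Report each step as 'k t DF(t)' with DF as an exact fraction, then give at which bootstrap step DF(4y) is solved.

1 1 9531/10000
2 2 937/1000
3 3 911/1000
4 4 4333/5000
5 5 103/125
6 6 3891/5000
7 7 7699/10000
8 8 7557/10000
DF(4y) is solved at step 4

step 1 [1y] zero: DF = P = 9531/10000 ≈ 0.953100
step 2 [2y] swap r/1=630/18901: DF=(1 − 630/18901·(0.953100))/(1+630/18901) = 937/1000 ≈ 0.937000
step 3 [3y] bond c/1=1/100: DF=(939011/1000000 − 1/100·(0.953100+0.937000))/(1+1/100) = 911/1000 ≈ 0.911000
step 4 [4y] zero: DF = P = 4333/5000 ≈ 0.866600
step 5 [5y] zero: DF = P = 103/125 ≈ 0.824000
step 6 [6y] bond c/1=17/200: DF=(2452283/2000000 − 17/200·(0.953100+0.937000+0.911000+0.866600+0.824000))/(1+17/200) = 3891/5000 ≈ 0.778200
step 7 [7y] zero: DF = P = 7699/10000 ≈ 0.769900
step 8 [8y] bond c/1=3/40: DF=(101229/80000 − 3/40·(0.953100+0.937000+0.911000+0.866600+0.824000+0.778200+0.769900))/(1+3/40) = 7557/10000 ≈ 0.755700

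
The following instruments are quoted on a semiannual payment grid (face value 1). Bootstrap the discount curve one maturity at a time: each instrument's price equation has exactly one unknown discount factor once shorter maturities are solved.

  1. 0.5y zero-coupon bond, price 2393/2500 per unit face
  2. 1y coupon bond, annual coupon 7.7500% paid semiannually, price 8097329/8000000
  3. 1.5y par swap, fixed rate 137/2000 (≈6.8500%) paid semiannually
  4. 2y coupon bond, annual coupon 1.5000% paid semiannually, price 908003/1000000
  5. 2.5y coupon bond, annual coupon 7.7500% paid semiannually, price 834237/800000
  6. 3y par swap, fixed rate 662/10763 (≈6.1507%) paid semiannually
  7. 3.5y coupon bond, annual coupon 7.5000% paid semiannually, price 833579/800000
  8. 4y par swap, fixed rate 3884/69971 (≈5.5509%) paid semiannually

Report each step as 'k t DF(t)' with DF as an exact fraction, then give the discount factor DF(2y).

1 1/2 2393/2500
2 1 9387/10000
3 3/2 9041/10000
4 2 2201/2500
5 5/2 4333/5000
6 3 1669/2000
7 7/2 4049/5000
8 4 4029/5000
DF(2y) = 2201/2500 ≈ 0.880400

step 1 [0.5y] zero: DF = P = 2393/2500 ≈ 0.957200
step 2 [1y] bond c/2=31/800: DF=(8097329/8000000 − 31/800·(0.957200))/(1+31/800) = 9387/10000 ≈ 0.938700
step 3 [1.5y] swap r/2=137/4000: DF=(1 − 137/4000·(0.957200+0.938700))/(1+137/4000) = 9041/10000 ≈ 0.904100
step 4 [2y] bond c/2=3/400: DF=(908003/1000000 − 3/400·(0.957200+0.938700+0.904100))/(1+3/400) = 2201/2500 ≈ 0.880400
step 5 [2.5y] bond c/2=31/800: DF=(834237/800000 − 31/800·(0.957200+0.938700+0.904100+0.880400))/(1+31/800) = 4333/5000 ≈ 0.866600
step 6 [3y] swap r/2=331/10763: DF=(1 − 331/10763·(0.957200+0.938700+0.904100+0.880400+0.866600))/(1+331/10763) = 1669/2000 ≈ 0.834500
step 7 [3.5y] bond c/2=3/80: DF=(833579/800000 − 3/80·(0.957200+0.938700+0.904100+0.880400+0.866600+0.834500))/(1+3/80) = 4049/5000 ≈ 0.809800
step 8 [4y] swap r/2=1942/69971: DF=(1 − 1942/69971·(0.957200+0.938700+0.904100+0.880400+0.866600+0.834500+0.809800))/(1+1942/69971) = 4029/5000 ≈ 0.805800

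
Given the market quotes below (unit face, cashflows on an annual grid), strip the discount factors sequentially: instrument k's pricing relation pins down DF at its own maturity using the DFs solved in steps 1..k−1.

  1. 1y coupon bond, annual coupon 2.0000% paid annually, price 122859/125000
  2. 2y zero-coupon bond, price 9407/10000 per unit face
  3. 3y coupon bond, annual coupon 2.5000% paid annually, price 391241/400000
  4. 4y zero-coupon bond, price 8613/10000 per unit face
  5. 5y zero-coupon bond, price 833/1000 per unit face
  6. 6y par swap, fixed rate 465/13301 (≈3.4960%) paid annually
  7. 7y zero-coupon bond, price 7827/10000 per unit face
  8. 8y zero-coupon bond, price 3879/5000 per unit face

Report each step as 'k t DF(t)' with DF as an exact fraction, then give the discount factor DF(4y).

step 1 [1y] bond c/1=1/50: DF=(122859/125000 − 1/50·(0))/(1+1/50) = 2409/2500 ≈ 0.963600
step 2 [2y] zero: DF = P = 9407/10000 ≈ 0.940700
step 3 [3y] bond c/1=1/40: DF=(391241/400000 − 1/40·(0.963600+0.940700))/(1+1/40) = 4539/5000 ≈ 0.907800
step 4 [4y] zero: DF = P = 8613/10000 ≈ 0.861300
step 5 [5y] zero: DF = P = 833/1000 ≈ 0.833000
step 6 [6y] swap r/1=465/13301: DF=(1 − 465/13301·(0.963600+0.940700+0.907800+0.861300+0.833000))/(1+465/13301) = 407/500 ≈ 0.814000
step 7 [7y] zero: DF = P = 7827/10000 ≈ 0.782700
step 8 [8y] zero: DF = P = 3879/5000 ≈ 0.775800

1 1 2409/2500
2 2 9407/10000
3 3 4539/5000
4 4 8613/10000
5 5 833/1000
6 6 407/500
7 7 7827/10000
8 8 3879/5000
DF(4y) = 8613/10000 ≈ 0.861300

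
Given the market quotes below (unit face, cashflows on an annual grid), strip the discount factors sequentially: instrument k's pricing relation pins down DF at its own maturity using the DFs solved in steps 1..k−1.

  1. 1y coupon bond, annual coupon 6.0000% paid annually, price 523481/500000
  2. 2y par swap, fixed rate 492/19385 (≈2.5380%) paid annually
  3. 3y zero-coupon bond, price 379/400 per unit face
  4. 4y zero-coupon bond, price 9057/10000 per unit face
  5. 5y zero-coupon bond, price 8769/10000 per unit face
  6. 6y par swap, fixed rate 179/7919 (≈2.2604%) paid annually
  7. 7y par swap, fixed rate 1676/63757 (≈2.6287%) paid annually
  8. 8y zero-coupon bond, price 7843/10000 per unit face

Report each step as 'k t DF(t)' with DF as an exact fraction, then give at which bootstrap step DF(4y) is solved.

1 1 9877/10000
2 2 2377/2500
3 3 379/400
4 4 9057/10000
5 5 8769/10000
6 6 8747/10000
7 7 2081/2500
8 8 7843/10000
DF(4y) is solved at step 4

step 1 [1y] bond c/1=3/50: DF=(523481/500000 − 3/50·(0))/(1+3/50) = 9877/10000 ≈ 0.987700
step 2 [2y] swap r/1=492/19385: DF=(1 − 492/19385·(0.987700))/(1+492/19385) = 2377/2500 ≈ 0.950800
step 3 [3y] zero: DF = P = 379/400 ≈ 0.947500
step 4 [4y] zero: DF = P = 9057/10000 ≈ 0.905700
step 5 [5y] zero: DF = P = 8769/10000 ≈ 0.876900
step 6 [6y] swap r/1=179/7919: DF=(1 − 179/7919·(0.987700+0.950800+0.947500+0.905700+0.876900))/(1+179/7919) = 8747/10000 ≈ 0.874700
step 7 [7y] swap r/1=1676/63757: DF=(1 − 1676/63757·(0.987700+0.950800+0.947500+0.905700+0.876900+0.874700))/(1+1676/63757) = 2081/2500 ≈ 0.832400
step 8 [8y] zero: DF = P = 7843/10000 ≈ 0.784300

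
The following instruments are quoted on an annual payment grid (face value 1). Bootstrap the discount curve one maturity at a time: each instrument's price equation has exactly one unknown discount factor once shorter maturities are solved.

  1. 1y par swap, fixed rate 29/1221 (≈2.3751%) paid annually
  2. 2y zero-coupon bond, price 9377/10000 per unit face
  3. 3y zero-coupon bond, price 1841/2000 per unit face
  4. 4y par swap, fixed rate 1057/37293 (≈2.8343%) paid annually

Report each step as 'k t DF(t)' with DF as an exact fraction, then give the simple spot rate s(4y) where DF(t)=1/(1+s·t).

step 1 [1y] swap r/1=29/1221: DF=(1 − 29/1221·(0))/(1+29/1221) = 1221/1250 ≈ 0.976800
step 2 [2y] zero: DF = P = 9377/10000 ≈ 0.937700
step 3 [3y] zero: DF = P = 1841/2000 ≈ 0.920500
step 4 [4y] swap r/1=1057/37293: DF=(1 − 1057/37293·(0.976800+0.937700+0.920500))/(1+1057/37293) = 8943/10000 ≈ 0.894300

1 1 1221/1250
2 2 9377/10000
3 3 1841/2000
4 4 8943/10000
s(4y) = (1/(8943/10000) − 1)/(4) = 1057/35772 ≈ 2.9548%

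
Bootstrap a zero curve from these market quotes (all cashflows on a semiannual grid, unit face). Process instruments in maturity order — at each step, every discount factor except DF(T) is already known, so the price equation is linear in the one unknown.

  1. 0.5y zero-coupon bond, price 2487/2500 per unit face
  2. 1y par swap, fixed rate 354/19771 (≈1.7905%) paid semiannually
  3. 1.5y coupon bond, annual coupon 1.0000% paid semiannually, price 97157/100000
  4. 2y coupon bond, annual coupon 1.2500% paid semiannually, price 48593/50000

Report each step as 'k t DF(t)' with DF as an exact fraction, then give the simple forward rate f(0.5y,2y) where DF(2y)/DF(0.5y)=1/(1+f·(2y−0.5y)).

1 1/2 2487/2500
2 1 9823/10000
3 3/2 9569/10000
4 2 2369/2500
f(0.5y,2y) = ((2487/2500)/(2369/2500) − 1)/(3/2) = 236/7107 ≈ 3.3207%

step 1 [0.5y] zero: DF = P = 2487/2500 ≈ 0.994800
step 2 [1y] swap r/2=177/19771: DF=(1 − 177/19771·(0.994800))/(1+177/19771) = 9823/10000 ≈ 0.982300
step 3 [1.5y] bond c/2=1/200: DF=(97157/100000 − 1/200·(0.994800+0.982300))/(1+1/200) = 9569/10000 ≈ 0.956900
step 4 [2y] bond c/2=1/160: DF=(48593/50000 − 1/160·(0.994800+0.982300+0.956900))/(1+1/160) = 2369/2500 ≈ 0.947600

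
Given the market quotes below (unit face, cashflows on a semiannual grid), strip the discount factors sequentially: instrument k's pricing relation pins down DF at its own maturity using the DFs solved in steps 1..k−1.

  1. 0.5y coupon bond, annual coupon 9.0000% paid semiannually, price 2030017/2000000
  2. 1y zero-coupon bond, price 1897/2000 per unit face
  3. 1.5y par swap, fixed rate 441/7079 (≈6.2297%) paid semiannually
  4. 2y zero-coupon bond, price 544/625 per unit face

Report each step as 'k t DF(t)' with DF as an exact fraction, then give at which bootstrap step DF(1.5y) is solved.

1 1/2 9713/10000
2 1 1897/2000
3 3/2 4559/5000
4 2 544/625
DF(1.5y) is solved at step 3

step 1 [0.5y] bond c/2=9/200: DF=(2030017/2000000 − 9/200·(0))/(1+9/200) = 9713/10000 ≈ 0.971300
step 2 [1y] zero: DF = P = 1897/2000 ≈ 0.948500
step 3 [1.5y] swap r/2=441/14158: DF=(1 − 441/14158·(0.971300+0.948500))/(1+441/14158) = 4559/5000 ≈ 0.911800
step 4 [2y] zero: DF = P = 544/625 ≈ 0.870400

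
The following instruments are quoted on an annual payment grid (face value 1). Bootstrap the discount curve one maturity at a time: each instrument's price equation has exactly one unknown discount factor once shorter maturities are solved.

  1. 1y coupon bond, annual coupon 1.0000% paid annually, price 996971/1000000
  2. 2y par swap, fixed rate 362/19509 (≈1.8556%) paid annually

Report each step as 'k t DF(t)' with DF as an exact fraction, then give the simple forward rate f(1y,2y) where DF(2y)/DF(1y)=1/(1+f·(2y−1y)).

step 1 [1y] bond c/1=1/100: DF=(996971/1000000 − 1/100·(0))/(1+1/100) = 9871/10000 ≈ 0.987100
step 2 [2y] swap r/1=362/19509: DF=(1 − 362/19509·(0.987100))/(1+362/19509) = 4819/5000 ≈ 0.963800

1 1 9871/10000
2 2 4819/5000
f(1y,2y) = ((9871/10000)/(4819/5000) − 1)/(1) = 233/9638 ≈ 2.4175%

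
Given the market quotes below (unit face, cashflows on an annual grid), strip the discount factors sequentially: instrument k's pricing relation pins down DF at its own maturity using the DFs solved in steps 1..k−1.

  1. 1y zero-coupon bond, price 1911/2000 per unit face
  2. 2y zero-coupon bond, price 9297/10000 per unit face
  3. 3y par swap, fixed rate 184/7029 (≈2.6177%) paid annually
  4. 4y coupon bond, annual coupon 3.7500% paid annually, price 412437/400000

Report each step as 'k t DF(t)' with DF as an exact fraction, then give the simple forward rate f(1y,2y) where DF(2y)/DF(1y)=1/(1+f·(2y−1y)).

1 1 1911/2000
2 2 9297/10000
3 3 579/625
4 4 4461/5000
f(1y,2y) = ((1911/2000)/(9297/10000) − 1)/(1) = 86/3099 ≈ 2.7751%

step 1 [1y] zero: DF = P = 1911/2000 ≈ 0.955500
step 2 [2y] zero: DF = P = 9297/10000 ≈ 0.929700
step 3 [3y] swap r/1=184/7029: DF=(1 − 184/7029·(0.955500+0.929700))/(1+184/7029) = 579/625 ≈ 0.926400
step 4 [4y] bond c/1=3/80: DF=(412437/400000 − 3/80·(0.955500+0.929700+0.926400))/(1+3/80) = 4461/5000 ≈ 0.892200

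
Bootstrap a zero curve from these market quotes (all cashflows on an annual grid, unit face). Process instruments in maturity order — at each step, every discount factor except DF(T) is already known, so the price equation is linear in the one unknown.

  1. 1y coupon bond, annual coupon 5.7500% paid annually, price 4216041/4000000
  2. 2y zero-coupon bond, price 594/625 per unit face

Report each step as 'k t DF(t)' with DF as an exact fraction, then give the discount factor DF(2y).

1 1 9967/10000
2 2 594/625
DF(2y) = 594/625 ≈ 0.950400

step 1 [1y] bond c/1=23/400: DF=(4216041/4000000 − 23/400·(0))/(1+23/400) = 9967/10000 ≈ 0.996700
step 2 [2y] zero: DF = P = 594/625 ≈ 0.950400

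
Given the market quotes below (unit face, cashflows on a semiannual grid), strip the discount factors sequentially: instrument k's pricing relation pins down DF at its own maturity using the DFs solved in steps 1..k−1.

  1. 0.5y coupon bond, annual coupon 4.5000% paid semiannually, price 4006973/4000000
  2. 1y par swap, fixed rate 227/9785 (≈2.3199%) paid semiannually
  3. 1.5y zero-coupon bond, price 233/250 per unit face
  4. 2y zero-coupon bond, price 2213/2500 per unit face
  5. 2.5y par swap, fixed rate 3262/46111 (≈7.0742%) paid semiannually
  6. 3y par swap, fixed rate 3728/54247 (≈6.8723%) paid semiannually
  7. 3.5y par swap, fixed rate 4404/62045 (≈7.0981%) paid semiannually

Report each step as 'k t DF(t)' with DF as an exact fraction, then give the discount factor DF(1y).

1 1/2 9797/10000
2 1 9773/10000
3 3/2 233/250
4 2 2213/2500
5 5/2 8369/10000
6 3 1017/1250
7 7/2 3899/5000
DF(1y) = 9773/10000 ≈ 0.977300

step 1 [0.5y] bond c/2=9/400: DF=(4006973/4000000 − 9/400·(0))/(1+9/400) = 9797/10000 ≈ 0.979700
step 2 [1y] swap r/2=227/19570: DF=(1 − 227/19570·(0.979700))/(1+227/19570) = 9773/10000 ≈ 0.977300
step 3 [1.5y] zero: DF = P = 233/250 ≈ 0.932000
step 4 [2y] zero: DF = P = 2213/2500 ≈ 0.885200
step 5 [2.5y] swap r/2=1631/46111: DF=(1 − 1631/46111·(0.979700+0.977300+0.932000+0.885200))/(1+1631/46111) = 8369/10000 ≈ 0.836900
step 6 [3y] swap r/2=1864/54247: DF=(1 − 1864/54247·(0.979700+0.977300+0.932000+0.885200+0.836900))/(1+1864/54247) = 1017/1250 ≈ 0.813600
step 7 [3.5y] swap r/2=2202/62045: DF=(1 − 2202/62045·(0.979700+0.977300+0.932000+0.885200+0.836900+0.813600))/(1+2202/62045) = 3899/5000 ≈ 0.779800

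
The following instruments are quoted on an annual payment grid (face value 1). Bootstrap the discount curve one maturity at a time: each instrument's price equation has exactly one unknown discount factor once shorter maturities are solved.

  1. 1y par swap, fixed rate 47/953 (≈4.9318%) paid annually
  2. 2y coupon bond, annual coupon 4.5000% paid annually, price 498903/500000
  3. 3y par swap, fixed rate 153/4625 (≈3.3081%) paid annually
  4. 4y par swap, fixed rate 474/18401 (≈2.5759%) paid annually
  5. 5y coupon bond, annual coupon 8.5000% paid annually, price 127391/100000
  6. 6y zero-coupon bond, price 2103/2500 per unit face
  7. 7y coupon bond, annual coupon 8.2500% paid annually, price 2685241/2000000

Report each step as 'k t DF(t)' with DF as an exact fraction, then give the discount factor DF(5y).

step 1 [1y] swap r/1=47/953: DF=(1 − 47/953·(0))/(1+47/953) = 953/1000 ≈ 0.953000
step 2 [2y] bond c/1=9/200: DF=(498903/500000 − 9/200·(0.953000))/(1+9/200) = 4569/5000 ≈ 0.913800
step 3 [3y] swap r/1=153/4625: DF=(1 − 153/4625·(0.953000+0.913800))/(1+153/4625) = 4541/5000 ≈ 0.908200
step 4 [4y] swap r/1=474/18401: DF=(1 − 474/18401·(0.953000+0.913800+0.908200))/(1+474/18401) = 2263/2500 ≈ 0.905200
step 5 [5y] bond c/1=17/200: DF=(127391/100000 − 17/200·(0.953000+0.913800+0.908200+0.905200))/(1+17/200) = 4429/5000 ≈ 0.885800
step 6 [6y] zero: DF = P = 2103/2500 ≈ 0.841200
step 7 [7y] bond c/1=33/400: DF=(2685241/2000000 − 33/400·(0.953000+0.913800+0.908200+0.905200+0.885800+0.841200))/(1+33/400) = 4141/5000 ≈ 0.828200

1 1 953/1000
2 2 4569/5000
3 3 4541/5000
4 4 2263/2500
5 5 4429/5000
6 6 2103/2500
7 7 4141/5000
DF(5y) = 4429/5000 ≈ 0.885800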